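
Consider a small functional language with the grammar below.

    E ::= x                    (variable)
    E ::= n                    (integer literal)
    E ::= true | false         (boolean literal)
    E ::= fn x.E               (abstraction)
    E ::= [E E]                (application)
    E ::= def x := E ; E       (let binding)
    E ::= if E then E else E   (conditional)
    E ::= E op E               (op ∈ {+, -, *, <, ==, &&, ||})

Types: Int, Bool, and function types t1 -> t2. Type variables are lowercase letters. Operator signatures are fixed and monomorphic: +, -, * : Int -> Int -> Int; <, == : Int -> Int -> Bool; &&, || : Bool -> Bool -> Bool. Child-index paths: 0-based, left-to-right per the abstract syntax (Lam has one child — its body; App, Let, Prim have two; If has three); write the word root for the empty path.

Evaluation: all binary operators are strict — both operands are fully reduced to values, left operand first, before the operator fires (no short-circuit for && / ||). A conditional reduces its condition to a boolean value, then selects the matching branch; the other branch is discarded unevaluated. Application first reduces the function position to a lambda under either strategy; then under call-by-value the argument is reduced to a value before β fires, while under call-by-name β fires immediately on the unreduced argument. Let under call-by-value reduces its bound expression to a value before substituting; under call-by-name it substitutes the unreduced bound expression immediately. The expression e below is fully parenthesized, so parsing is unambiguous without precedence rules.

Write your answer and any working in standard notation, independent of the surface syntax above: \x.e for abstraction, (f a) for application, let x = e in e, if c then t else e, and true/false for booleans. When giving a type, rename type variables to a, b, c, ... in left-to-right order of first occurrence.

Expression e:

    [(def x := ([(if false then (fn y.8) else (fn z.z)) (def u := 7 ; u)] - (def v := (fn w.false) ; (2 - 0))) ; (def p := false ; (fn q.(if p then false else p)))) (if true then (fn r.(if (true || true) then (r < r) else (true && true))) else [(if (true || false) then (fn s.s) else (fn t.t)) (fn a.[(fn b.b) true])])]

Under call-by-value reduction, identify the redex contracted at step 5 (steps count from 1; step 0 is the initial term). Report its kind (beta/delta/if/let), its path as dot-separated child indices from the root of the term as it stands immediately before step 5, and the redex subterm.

Derivation:
step 0: ((let x = (((if false then (\y.8) else (\z.z)) (let u = 7 in u)) - (let v = (\w.false) in (2 - 0))) in (let p = false in (\q.(if p then false else p)))) (if true then (\r.(if (true || true) then (r < r) else (true && true))) else ((if (true || false) then (\s.s) else (\t.t)) (\a.((\b.b) true)))))
step 1: [if@0.0.0.0] ((let x = (((\z.z) (let u = 7 in u)) - (let v = (\w.false) in (2 - 0))) in (let p = false in (\q.(if p then false else p)))) (if true then (\r.(if (true || true) then (r < r) else (true && true))) else ((if (true || false) then (\s.s) else (\t.t)) (\a.((\b.b) true)))))
step 2: [let@0.0.0.1] ((let x = (((\z.z) 7) - (let v = (\w.false) in (2 - 0))) in (let p = false in (\q.(if p then false else p)))) (if true then (\r.(if (true || true) then (r < r) else (true && true))) else ((if (true || false) then (\s.s) else (\t.t)) (\a.((\b.b) true)))))
step 3: [beta@0.0.0] ((let x = (7 - (let v = (\w.false) in (2 - 0))) in (let p = false in (\q.(if p then false else p)))) (if true then (\r.(if (true || true) then (r < r) else (true && true))) else ((if (true || false) then (\s.s) else (\t.t)) (\a.((\b.b) true)))))
step 4: [let@0.0.1] ((let x = (7 - (2 - 0)) in (let p = false in (\q.(if p then false else p)))) (if true then (\r.(if (true || true) then (r < r) else (true && true))) else ((if (true || false) then (\s.s) else (\t.t)) (\a.((\b.b) true)))))
step 5: [delta@0.0.1] ((let x = (7 - 2) in (let p = false in (\q.(if p then false else p)))) (if true then (\r.(if (true || true) then (r < r) else (true && true))) else ((if (true || false) then (\s.s) else (\t.t)) (\a.((\b.b) true)))))

Answer: delta at 0.0.1 : (2 - 0)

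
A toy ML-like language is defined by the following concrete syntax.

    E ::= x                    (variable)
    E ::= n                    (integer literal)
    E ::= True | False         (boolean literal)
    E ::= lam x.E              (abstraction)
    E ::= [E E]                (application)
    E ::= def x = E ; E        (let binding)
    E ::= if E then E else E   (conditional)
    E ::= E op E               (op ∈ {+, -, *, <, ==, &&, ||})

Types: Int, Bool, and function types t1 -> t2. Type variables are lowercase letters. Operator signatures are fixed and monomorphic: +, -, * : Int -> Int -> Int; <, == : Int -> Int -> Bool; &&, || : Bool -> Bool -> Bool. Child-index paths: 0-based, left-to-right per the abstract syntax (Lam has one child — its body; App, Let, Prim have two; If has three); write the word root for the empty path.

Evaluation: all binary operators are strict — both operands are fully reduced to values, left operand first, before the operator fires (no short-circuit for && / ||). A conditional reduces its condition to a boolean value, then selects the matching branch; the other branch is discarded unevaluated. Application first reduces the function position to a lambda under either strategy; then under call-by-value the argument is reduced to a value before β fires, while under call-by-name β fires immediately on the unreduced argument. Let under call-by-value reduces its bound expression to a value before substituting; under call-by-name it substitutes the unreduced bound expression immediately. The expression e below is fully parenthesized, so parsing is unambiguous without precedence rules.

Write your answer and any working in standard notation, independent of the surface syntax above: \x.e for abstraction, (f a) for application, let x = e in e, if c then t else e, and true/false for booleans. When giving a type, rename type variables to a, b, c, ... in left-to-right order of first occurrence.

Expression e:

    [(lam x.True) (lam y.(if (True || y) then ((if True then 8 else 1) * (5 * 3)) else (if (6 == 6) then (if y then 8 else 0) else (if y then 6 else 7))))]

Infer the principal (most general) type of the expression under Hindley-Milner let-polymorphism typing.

Answer: Bool

Trace:
\x._ : a -> Bool
  unify Bool ~ Bool
y : b
  unify b ~ Bool
  unify Bool ~ Bool
  unify Bool ~ Bool
  unify Int ~ Int
  unify Int ~ Int
  unify Int ~ Int
  unify Int ~ Int
  unify Int ~ Int
  unify Int ~ Int
  unify Int ~ Int
  unify Bool ~ Bool
y : Bool
  unify Bool ~ Bool
  unify Int ~ Int
y : Bool
  unify Bool ~ Bool
  unify Int ~ Int
  unify Int ~ Int
  unify Int ~ Int
\y._ : Bool -> Int
  unify a -> Bool ~ (Bool -> Int) -> c
  unify a ~ Bool -> Int
  unify Bool ~ c
_ _ : Bool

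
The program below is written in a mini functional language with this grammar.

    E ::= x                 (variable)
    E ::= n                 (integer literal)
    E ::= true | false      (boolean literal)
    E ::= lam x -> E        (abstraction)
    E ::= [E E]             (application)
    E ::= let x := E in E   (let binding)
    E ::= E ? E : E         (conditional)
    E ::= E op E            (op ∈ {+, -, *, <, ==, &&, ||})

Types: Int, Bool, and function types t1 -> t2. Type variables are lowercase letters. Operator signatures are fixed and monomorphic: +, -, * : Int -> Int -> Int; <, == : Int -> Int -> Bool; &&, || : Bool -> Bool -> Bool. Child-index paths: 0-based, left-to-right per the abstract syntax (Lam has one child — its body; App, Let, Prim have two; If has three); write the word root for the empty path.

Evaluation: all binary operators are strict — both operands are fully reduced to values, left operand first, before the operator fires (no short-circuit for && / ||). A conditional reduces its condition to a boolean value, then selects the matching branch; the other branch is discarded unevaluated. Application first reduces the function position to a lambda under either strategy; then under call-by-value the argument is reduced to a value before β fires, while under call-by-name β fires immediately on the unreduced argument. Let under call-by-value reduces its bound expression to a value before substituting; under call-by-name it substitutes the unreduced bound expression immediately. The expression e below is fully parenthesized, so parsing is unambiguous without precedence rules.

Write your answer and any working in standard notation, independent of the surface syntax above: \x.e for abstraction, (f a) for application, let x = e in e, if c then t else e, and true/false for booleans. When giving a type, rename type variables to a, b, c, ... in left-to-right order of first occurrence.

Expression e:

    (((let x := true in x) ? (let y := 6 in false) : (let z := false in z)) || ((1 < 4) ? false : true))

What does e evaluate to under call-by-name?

Trace:
step 0: ((if (let x = true in x) then (let y = 6 in false) else (let z = false in z)) || (if (1 < 4) then false else true))
step 1: [let@0.0] ((if true then (let y = 6 in false) else (let z = false in z)) || (if (1 < 4) then false else true))
step 2: [if@0] ((let y = 6 in false) || (if (1 < 4) then false else true))
step 3: [let@0] (false || (if (1 < 4) then false else true))
step 4: [delta@1.0] (false || (if true then false else true))
step 5: [if@1] (false || false)
step 6: [delta@root] false

Answer: false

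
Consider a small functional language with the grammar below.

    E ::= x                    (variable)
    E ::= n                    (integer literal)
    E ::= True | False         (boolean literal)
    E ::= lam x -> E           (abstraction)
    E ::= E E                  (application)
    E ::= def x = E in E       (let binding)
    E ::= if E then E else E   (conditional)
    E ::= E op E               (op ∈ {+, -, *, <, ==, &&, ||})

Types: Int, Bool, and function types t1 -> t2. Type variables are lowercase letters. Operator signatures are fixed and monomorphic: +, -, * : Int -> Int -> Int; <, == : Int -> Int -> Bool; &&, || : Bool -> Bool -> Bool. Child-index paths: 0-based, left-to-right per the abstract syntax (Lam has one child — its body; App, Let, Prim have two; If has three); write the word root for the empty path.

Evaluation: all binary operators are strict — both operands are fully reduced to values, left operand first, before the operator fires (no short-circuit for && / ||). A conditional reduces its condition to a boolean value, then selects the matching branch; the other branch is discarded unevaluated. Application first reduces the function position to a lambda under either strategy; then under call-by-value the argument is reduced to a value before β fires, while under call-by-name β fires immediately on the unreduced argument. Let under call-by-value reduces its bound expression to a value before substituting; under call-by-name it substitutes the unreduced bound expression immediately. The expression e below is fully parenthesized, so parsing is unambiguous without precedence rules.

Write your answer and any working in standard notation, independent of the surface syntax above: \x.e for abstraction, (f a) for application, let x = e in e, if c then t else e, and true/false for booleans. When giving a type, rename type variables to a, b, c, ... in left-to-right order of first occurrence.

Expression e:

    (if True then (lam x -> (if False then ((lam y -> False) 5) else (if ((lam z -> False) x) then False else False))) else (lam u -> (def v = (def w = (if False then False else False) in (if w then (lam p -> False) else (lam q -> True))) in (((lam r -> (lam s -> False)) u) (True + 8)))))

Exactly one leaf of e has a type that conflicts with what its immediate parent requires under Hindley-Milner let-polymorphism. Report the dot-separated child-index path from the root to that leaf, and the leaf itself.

Trace:
  unify Bool ~ Bool
  unify Bool ~ Bool
\y._ : b -> Bool
  unify b -> Bool ~ Int -> c
  unify b ~ Int
  unify Bool ~ c
_ _ : Bool
\z._ : d -> Bool
x : a
  unify d -> Bool ~ a -> e
  unify d ~ a
  unify Bool ~ e
_ _ : Bool
  unify Bool ~ Bool
  unify Bool ~ Bool
  unify Bool ~ Bool
\x._ : a -> Bool
  unify Bool ~ Bool
  unify Bool ~ Bool
let w : Bool
w : Bool
  unify Bool ~ Bool
\p._ : g -> Bool
\q._ : h -> Bool
  unify g -> Bool ~ h -> Bool
  unify g ~ h
  unify Bool ~ Bool
let v : forall. h -> Bool
\s._ : j -> Bool
\r._ : i -> j -> Bool
u : f
  unify i -> j -> Bool ~ f -> k
  unify i ~ f
  unify j -> Bool ~ k
_ _ : j -> Bool
  unify Bool ~ Int
  FAIL: mismatch Bool ~ Int

Answer: 2.0.1.1.0 : true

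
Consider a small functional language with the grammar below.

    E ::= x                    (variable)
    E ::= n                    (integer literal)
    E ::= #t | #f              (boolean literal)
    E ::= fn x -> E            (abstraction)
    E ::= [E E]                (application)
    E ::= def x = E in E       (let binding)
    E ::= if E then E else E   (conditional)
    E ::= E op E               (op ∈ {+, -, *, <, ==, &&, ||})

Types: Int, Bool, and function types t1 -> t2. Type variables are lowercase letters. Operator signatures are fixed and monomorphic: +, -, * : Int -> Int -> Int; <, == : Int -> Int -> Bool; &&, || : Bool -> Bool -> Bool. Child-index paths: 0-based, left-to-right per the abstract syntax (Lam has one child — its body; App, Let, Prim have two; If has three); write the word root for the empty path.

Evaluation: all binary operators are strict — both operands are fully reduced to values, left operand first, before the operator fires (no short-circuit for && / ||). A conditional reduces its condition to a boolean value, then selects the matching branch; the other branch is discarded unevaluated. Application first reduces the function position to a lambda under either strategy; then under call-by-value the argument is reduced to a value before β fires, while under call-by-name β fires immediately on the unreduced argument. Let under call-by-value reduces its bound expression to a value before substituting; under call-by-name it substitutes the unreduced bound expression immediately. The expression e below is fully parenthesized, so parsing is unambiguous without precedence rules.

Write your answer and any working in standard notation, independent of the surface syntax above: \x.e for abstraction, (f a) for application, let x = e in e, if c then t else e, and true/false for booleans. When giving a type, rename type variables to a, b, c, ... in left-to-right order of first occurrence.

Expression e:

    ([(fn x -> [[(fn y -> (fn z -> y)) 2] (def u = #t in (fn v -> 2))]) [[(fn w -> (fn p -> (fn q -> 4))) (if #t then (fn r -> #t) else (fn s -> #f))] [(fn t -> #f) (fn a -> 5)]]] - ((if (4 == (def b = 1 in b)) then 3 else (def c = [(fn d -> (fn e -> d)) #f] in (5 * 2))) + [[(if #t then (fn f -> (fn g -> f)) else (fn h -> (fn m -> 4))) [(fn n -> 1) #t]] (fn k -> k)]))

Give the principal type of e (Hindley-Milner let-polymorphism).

Derivation:
y : b
\z._ : c -> b
\y._ : b -> c -> b
  unify b -> c -> b ~ Int -> d
  unify b ~ Int
  unify c -> Int ~ d
_ _ : c -> Int
let u : Bool
\v._ : e -> Int
  unify c -> Int ~ (e -> Int) -> f
  unify c ~ e -> Int
  unify Int ~ f
_ _ : Int
\x._ : a -> Int
\q._ : i -> Int
\p._ : h -> i -> Int
\w._ : g -> h -> i -> Int
  unify Bool ~ Bool
\r._ : j -> Bool
\s._ : k -> Bool
  unify j -> Bool ~ k -> Bool
  unify j ~ k
  unify Bool ~ Bool
  unify g -> h -> i -> Int ~ (k -> Bool) -> l
  unify g ~ k -> Bool
  unify h -> i -> Int ~ l
_ _ : h -> i -> Int
\t._ : m -> Bool
\a._ : n -> Int
  unify m -> Bool ~ (n -> Int) -> o
  unify m ~ n -> Int
  unify Bool ~ o
_ _ : Bool
  unify h -> i -> Int ~ Bool -> p
  unify h ~ Bool
  unify i -> Int ~ p
_ _ : i -> Int
  unify a -> Int ~ (i -> Int) -> q
  unify a ~ i -> Int
  unify Int ~ q
_ _ : Int
  unify Int ~ Int
  unify Int ~ Int
let b : Int
b : Int
  unify Int ~ Int
  unify Bool ~ Bool
d : r
\e._ : s -> r
\d._ : r -> s -> r
  unify r -> s -> r ~ Bool -> t
  unify r ~ Bool
  unify s -> Bool ~ t
_ _ : s -> Bool
let c : forall. s -> Bool
  unify Int ~ Int
  unify Int ~ Int
  unify Int ~ Int
  unify Int ~ Int
  unify Bool ~ Bool
f : u
\g._ : v -> u
\f._ : u -> v -> u
\m._ : x -> Int
\h._ : w -> x -> Int
  unify u -> v -> u ~ w -> x -> Int
  unify u ~ w
  unify v -> w ~ x -> Int
  unify v ~ x
  unify w ~ Int
\n._ : y -> Int
  unify y -> Int ~ Bool -> z
  unify y ~ Bool
  unify Int ~ z
_ _ : Int
  unify Int -> x -> Int ~ Int -> t26
  unify Int ~ Int
  unify x -> Int ~ t26
_ _ : x -> Int
k : t27
\k._ : t27 -> t27
  unify x -> Int ~ (t27 -> t27) -> t28
  unify x ~ t27 -> t27
  unify Int ~ t28
_ _ : Int
  unify Int ~ Int
  unify Int ~ Int

Answer: Int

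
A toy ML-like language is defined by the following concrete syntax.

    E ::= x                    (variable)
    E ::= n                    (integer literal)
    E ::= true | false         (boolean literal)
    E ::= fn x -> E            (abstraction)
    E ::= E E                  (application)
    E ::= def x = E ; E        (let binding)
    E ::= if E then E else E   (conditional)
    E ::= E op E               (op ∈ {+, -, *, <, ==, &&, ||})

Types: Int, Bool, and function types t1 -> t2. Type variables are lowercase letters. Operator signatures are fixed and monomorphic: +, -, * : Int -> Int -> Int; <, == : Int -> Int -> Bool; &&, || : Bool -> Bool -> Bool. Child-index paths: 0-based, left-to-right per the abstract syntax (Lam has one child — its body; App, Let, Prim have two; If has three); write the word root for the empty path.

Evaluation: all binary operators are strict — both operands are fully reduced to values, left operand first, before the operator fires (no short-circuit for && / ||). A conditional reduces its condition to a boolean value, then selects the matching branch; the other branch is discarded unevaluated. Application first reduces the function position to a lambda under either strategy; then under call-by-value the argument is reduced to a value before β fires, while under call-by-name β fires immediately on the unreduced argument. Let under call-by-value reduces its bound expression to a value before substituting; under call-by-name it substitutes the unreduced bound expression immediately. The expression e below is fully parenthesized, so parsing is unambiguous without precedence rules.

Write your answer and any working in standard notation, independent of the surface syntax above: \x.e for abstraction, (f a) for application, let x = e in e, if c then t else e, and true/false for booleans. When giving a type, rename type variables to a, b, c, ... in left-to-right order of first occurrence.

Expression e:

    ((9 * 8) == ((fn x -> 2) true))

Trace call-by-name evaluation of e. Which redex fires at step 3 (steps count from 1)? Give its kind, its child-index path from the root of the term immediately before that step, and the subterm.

Trace:
step 0: ((9 * 8) == ((\x.2) true))
step 1: [delta@0] (72 == ((\x.2) true))
step 2: [beta@1] (72 == 2)
step 3: [delta@root] false

Answer: delta at root : (72 == 2)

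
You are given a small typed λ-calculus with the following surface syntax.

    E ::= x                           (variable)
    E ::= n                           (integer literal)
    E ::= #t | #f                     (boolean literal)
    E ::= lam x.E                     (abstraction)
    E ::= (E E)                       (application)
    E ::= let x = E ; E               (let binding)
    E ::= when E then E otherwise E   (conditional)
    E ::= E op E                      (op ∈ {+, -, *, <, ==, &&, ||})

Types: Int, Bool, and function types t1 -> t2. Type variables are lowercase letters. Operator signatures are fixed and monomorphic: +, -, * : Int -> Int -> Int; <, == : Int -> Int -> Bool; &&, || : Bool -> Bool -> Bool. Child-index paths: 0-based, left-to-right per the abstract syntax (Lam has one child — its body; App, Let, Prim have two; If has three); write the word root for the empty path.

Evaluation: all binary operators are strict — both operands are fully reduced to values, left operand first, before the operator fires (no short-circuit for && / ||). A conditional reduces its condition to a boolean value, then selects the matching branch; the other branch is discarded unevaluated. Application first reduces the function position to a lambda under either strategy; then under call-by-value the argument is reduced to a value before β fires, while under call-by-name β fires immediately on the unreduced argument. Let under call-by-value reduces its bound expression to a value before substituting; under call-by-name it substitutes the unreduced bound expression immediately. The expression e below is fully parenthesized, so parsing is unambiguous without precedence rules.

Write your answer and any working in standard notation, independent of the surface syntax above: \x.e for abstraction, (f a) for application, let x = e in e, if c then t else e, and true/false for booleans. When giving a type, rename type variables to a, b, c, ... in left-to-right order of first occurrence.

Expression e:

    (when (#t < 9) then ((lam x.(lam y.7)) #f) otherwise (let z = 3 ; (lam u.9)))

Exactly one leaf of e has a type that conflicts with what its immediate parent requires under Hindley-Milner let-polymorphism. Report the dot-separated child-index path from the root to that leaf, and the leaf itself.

Working:
  unify Bool ~ Int
  FAIL: mismatch Bool ~ Int

Answer: 0.0 : true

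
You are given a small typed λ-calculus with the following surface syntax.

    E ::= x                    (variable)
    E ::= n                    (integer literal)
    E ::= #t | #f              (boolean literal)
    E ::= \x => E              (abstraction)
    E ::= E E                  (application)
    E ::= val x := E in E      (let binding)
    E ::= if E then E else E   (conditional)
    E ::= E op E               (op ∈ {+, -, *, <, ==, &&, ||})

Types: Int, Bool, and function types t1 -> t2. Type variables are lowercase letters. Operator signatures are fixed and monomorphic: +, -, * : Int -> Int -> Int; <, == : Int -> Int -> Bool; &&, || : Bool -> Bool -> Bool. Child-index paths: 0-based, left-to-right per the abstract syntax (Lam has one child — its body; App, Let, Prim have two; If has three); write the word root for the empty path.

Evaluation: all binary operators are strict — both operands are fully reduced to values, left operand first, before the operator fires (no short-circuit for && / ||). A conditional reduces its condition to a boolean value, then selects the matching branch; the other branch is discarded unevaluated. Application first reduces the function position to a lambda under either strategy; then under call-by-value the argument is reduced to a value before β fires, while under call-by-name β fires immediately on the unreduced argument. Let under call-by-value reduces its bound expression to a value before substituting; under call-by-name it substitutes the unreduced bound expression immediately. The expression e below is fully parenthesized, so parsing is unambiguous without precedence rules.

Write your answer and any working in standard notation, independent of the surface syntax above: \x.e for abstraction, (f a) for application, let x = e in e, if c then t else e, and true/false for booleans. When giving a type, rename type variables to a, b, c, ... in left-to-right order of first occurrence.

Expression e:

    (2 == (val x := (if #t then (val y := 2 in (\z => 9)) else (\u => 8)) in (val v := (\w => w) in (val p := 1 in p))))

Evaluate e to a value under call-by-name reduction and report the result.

Derivation:
step 0: (2 == (let x = (if true then (let y = 2 in (\z.9)) else (\u.8)) in (let v = (\w.w) in (let p = 1 in p))))
step 1: [let@1] (2 == (let v = (\w.w) in (let p = 1 in p)))
step 2: [let@1] (2 == (let p = 1 in p))
step 3: [let@1] (2 == 1)
step 4: [delta@root] false

Answer: false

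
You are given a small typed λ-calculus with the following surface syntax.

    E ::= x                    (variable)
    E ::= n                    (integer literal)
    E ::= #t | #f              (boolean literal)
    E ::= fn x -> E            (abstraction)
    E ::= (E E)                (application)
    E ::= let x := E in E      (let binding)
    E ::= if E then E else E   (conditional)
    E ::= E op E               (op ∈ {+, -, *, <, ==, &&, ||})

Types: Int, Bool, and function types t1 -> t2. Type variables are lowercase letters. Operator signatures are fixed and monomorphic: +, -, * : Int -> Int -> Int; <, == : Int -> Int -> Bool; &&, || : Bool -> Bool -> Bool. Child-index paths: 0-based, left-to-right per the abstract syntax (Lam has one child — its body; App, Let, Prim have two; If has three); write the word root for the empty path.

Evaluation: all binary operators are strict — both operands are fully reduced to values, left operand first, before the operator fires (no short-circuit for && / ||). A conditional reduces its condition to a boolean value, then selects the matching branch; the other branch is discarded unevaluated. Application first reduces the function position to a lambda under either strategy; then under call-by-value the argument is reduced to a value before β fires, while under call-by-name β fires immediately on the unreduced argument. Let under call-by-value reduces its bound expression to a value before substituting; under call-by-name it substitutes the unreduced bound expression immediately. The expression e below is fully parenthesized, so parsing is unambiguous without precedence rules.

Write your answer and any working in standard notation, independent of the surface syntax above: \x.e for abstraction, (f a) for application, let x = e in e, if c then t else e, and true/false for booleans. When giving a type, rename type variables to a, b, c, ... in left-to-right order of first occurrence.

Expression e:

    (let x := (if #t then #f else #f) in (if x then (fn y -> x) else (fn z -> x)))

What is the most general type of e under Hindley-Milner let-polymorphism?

Derivation:
  unify Bool ~ Bool
  unify Bool ~ Bool
let x : Bool
x : Bool
  unify Bool ~ Bool
x : Bool
\y._ : a -> Bool
x : Bool
\z._ : b -> Bool
  unify a -> Bool ~ b -> Bool
  unify a ~ b
  unify Bool ~ Bool

Answer: a -> Bool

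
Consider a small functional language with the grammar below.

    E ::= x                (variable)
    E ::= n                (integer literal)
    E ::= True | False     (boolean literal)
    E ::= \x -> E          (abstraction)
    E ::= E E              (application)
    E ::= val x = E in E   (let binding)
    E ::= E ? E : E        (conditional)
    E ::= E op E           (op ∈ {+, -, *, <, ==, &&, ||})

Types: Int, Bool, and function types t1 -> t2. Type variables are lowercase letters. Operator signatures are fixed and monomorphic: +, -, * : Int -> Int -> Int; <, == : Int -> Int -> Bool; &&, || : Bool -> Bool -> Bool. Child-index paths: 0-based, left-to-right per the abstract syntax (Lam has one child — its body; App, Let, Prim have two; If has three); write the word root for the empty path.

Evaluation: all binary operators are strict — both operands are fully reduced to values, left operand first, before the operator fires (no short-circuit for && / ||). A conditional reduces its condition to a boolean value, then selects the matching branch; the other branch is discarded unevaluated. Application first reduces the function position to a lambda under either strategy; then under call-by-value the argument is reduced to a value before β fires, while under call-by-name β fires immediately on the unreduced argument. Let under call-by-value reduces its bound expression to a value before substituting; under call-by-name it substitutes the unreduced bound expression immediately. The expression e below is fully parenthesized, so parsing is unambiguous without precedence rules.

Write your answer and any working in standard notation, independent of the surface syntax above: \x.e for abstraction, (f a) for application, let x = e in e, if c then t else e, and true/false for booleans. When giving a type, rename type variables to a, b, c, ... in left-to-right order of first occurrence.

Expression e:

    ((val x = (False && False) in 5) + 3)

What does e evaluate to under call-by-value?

Trace:
step 0: ((let x = (false && false) in 5) + 3)
step 1: [delta@0.0] ((let x = false in 5) + 3)
step 2: [let@0] (5 + 3)
step 3: [delta@root] 8

Answer: 8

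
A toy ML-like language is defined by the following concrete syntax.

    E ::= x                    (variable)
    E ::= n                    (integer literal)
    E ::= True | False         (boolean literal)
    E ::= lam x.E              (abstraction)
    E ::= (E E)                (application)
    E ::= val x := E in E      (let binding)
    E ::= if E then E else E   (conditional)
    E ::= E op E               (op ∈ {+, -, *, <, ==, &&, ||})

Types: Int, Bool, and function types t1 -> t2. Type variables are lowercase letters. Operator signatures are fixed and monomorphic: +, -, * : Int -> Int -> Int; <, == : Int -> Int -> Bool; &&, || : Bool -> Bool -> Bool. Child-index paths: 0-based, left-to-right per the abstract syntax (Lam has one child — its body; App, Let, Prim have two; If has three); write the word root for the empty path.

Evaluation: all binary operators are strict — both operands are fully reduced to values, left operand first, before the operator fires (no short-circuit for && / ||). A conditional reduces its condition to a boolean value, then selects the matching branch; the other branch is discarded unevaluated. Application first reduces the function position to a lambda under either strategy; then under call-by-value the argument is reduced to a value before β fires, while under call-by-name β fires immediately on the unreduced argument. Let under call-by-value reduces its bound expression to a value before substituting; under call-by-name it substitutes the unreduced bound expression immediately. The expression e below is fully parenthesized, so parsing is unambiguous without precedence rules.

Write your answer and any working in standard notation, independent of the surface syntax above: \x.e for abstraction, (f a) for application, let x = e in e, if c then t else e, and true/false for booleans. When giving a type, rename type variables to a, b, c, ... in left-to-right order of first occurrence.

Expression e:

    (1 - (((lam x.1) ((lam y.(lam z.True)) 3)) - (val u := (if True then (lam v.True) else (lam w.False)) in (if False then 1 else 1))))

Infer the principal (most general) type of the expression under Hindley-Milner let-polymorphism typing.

Answer: Int

Trace:
  unify Int ~ Int
\x._ : a -> Int
\z._ : c -> Bool
\y._ : b -> c -> Bool
  unify b -> c -> Bool ~ Int -> d
  unify b ~ Int
  unify c -> Bool ~ d
_ _ : c -> Bool
  unify a -> Int ~ (c -> Bool) -> e
  unify a ~ c -> Bool
  unify Int ~ e
_ _ : Int
  unify Int ~ Int
  unify Bool ~ Bool
\v._ : f -> Bool
\w._ : g -> Bool
  unify f -> Bool ~ g -> Bool
  unify f ~ g
  unify Bool ~ Bool
let u : forall. g -> Bool
  unify Bool ~ Bool
  unify Int ~ Int
  unify Int ~ Int
  unify Int ~ Int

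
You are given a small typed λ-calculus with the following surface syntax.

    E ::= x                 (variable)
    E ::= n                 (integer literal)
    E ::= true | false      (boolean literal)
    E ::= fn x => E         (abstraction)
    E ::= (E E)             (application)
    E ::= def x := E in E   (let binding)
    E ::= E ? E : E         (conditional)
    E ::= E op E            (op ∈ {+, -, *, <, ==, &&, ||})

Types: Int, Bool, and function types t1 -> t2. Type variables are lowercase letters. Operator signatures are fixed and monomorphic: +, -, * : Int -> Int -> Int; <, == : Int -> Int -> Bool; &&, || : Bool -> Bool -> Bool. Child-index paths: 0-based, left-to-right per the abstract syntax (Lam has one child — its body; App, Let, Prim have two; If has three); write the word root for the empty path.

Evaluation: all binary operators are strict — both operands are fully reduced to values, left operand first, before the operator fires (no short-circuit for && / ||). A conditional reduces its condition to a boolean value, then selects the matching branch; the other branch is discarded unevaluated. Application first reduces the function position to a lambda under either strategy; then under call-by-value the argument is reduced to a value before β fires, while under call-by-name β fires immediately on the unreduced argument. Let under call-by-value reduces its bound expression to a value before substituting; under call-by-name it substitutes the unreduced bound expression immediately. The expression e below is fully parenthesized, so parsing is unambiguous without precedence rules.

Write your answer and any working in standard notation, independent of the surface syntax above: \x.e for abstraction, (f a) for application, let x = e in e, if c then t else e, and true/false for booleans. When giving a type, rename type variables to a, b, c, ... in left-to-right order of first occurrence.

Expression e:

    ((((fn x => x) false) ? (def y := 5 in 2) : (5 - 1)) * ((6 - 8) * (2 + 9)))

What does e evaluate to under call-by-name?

Answer: -88

Derivation:
step 0: ((if ((\x.x) false) then (let y = 5 in 2) else (5 - 1)) * ((6 - 8) * (2 + 9)))
step 1: [beta@0.0] ((if false then (let y = 5 in 2) else (5 - 1)) * ((6 - 8) * (2 + 9)))
step 2: [if@0] ((5 - 1) * ((6 - 8) * (2 + 9)))
step 3: [delta@0] (4 * ((6 - 8) * (2 + 9)))
step 4: [delta@1.0] (4 * (-2 * (2 + 9)))
step 5: [delta@1.1] (4 * (-2 * 11))
step 6: [delta@1] (4 * -22)
step 7: [delta@root] -88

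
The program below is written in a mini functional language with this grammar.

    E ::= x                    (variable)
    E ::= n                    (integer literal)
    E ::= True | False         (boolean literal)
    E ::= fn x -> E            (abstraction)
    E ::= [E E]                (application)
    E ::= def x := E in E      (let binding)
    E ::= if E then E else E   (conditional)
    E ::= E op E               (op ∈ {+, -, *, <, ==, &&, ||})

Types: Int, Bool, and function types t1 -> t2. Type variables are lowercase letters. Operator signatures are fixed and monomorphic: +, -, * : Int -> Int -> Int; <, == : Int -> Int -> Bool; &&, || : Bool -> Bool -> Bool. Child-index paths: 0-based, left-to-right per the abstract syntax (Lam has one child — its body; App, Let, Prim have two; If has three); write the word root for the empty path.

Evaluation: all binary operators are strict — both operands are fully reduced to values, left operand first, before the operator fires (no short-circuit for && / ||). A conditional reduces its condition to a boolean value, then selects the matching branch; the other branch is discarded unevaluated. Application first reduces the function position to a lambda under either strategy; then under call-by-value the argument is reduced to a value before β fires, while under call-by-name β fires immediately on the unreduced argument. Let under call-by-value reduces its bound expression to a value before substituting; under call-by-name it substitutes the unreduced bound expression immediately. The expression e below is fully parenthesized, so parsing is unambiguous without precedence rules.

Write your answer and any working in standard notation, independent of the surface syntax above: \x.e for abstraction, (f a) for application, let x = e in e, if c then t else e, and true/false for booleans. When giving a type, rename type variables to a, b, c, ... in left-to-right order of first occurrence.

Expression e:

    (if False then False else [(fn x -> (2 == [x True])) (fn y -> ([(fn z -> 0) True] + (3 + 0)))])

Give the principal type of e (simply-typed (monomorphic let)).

Answer: Bool

Trace:
  unify Bool ~ Bool
  unify Int ~ Int
x : a
  unify a ~ Bool -> b
_ _ : b
  unify b ~ Int
\x._ : (Bool -> Int) -> Bool
\z._ : d -> Int
  unify d -> Int ~ Bool -> e
  unify d ~ Bool
  unify Int ~ e
_ _ : Int
  unify Int ~ Int
  unify Int ~ Int
  unify Int ~ Int
  unify Int ~ Int
\y._ : c -> Int
  unify (Bool -> Int) -> Bool ~ (c -> Int) -> f
  unify Bool -> Int ~ c -> Int
  unify Bool ~ c
  unify Int ~ Int
  unify Bool ~ f
_ _ : Bool
  unify Bool ~ Bool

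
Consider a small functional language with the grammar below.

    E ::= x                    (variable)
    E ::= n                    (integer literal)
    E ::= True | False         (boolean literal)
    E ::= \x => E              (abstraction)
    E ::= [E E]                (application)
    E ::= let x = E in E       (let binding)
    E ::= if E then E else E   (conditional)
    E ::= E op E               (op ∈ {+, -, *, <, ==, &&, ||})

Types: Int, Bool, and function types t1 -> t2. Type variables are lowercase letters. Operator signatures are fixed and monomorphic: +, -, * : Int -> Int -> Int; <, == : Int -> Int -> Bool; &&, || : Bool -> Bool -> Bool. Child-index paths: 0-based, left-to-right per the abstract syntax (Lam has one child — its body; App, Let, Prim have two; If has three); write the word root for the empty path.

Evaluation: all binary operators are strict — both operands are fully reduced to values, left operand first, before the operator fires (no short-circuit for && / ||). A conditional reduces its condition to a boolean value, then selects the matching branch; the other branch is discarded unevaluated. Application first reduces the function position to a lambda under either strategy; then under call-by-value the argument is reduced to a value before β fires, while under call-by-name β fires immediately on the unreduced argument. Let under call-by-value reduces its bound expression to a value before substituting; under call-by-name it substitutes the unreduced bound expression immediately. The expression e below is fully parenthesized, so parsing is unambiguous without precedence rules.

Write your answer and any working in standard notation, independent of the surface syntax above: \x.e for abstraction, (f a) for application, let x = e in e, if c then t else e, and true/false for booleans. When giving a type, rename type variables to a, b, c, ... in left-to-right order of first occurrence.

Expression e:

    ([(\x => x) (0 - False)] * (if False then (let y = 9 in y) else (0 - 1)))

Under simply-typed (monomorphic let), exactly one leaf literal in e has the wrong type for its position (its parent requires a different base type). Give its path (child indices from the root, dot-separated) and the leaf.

Answer: 0.1.1 : false

Working:
x : a
\x._ : a -> a
  unify Int ~ Int
  unify Bool ~ Int
  FAIL: mismatch Bool ~ Int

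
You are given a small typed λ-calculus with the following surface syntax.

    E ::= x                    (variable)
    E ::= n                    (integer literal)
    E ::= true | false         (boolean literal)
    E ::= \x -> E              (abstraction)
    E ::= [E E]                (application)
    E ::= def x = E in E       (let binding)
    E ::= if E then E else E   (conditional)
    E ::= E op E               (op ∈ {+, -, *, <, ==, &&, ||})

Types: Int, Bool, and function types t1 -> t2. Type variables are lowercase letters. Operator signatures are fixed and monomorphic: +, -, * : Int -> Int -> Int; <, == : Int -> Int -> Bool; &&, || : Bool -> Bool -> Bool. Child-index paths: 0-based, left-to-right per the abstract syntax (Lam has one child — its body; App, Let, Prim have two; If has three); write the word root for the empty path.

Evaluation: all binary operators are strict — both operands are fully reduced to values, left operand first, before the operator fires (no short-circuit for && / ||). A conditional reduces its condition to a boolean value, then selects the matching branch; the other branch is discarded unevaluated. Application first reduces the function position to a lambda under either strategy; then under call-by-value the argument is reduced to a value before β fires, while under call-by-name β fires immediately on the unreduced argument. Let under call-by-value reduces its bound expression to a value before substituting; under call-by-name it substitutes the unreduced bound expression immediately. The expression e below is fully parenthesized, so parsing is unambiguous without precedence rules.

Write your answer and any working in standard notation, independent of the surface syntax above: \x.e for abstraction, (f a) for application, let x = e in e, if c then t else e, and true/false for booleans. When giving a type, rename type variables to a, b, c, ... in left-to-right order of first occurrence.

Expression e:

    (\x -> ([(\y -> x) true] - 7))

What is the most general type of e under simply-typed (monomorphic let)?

Answer: Int -> Int

Working:
x : a
\y._ : b -> a
  unify b -> a ~ Bool -> c
  unify b ~ Bool
  unify a ~ c
_ _ : c
  unify c ~ Int
  unify Int ~ Int
\x._ : Int -> Int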